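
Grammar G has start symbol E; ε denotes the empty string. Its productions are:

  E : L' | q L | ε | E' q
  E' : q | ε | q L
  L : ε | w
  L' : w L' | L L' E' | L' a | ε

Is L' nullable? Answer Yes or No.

L' has an ε-production, so L' ⇒ ε.

Yes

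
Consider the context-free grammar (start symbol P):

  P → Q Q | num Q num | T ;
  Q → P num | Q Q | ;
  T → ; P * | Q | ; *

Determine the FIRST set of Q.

{ ;, num }

From Q → P num: add FIRST(P) = { ;, num }.
From Q → Q Q: add FIRST(Q) = { ;, num }.
Q → ; contributes {;}.
Union: FIRST(Q) = { ;, num }.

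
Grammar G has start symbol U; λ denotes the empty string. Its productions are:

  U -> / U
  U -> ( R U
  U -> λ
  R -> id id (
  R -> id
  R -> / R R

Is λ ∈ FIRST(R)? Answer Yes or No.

No

Nullable nonterminals: U.
No production of R has an RHS whose symbols are all nullable, so R is not nullable.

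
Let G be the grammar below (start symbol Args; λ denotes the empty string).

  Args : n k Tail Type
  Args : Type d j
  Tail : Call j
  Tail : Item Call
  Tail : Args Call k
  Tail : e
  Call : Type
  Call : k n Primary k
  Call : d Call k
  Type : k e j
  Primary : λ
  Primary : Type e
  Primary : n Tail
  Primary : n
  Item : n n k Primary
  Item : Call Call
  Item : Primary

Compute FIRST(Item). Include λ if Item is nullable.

{ d, k, n, λ }

Item : n n k Primary contributes {n}.
From Item : Call Call: add FIRST(Call) = { d, k }.
From Item : Primary: add FIRST(Primary) = { k, n, λ } (including λ since Primary is nullable).
Union: FIRST(Item) = { d, k, n, λ }.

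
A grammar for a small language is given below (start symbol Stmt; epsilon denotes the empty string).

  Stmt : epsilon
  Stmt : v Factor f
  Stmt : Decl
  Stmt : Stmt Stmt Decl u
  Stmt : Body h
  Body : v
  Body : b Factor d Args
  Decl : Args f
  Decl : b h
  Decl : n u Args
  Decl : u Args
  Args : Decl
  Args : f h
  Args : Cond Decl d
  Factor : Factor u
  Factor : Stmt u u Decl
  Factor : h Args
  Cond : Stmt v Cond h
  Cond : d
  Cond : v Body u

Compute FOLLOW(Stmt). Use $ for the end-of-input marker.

{ $, b, d, f, n, u, v }

Stmt is the start symbol, so $ ∈ FOLLOW(Stmt).
In Stmt : Stmt Stmt Decl u: add FIRST(Stmt Decl u) = { b, d, f, n, u, v }.
In Stmt : Stmt Stmt Decl u: add FIRST(Decl u) = { b, d, f, n, u, v }.
In Factor : Stmt u u Decl: add FIRST(u u Decl) = { u }.
In Cond : Stmt v Cond h: add FIRST(v Cond h) = { v }.
Union: FOLLOW(Stmt) = { $, b, d, f, n, u, v }.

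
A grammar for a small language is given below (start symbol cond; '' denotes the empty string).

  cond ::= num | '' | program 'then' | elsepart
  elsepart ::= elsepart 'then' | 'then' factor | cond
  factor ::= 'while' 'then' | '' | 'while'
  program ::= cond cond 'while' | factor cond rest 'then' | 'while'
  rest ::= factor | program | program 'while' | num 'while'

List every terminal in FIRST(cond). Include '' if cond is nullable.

cond ::= num contributes {num}.
cond ::= '' contributes ''.
From cond ::= program 'then': add FIRST(program) = { 'then', 'while', num }.
From cond ::= elsepart: add FIRST(elsepart) = { 'then', 'while', num, '' } (including '' since elsepart is nullable).
Union: FIRST(cond) = { 'then', 'while', num, '' }.

{ 'then', 'while', num, '' }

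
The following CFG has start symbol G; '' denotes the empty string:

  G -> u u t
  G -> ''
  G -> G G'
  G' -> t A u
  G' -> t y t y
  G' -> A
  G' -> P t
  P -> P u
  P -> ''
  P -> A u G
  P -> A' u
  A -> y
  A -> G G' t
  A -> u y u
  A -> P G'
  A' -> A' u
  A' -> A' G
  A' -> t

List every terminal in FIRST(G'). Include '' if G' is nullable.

G' -> t A u contributes {t}.
G' -> t y t y contributes {t}.
From G' -> A: add FIRST(A) = { t, u, y }.
From G' -> P t: P nullable, take FIRST(P) ∪ {t} = { t, u, y }.
Union: FIRST(G') = { t, u, y }.

{ t, u, y }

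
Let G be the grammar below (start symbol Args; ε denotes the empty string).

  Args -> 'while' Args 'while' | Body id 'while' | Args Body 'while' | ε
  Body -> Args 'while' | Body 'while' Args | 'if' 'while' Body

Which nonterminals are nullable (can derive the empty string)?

{ Args }

Directly nullable (have an ε-production): Args.
No other nonterminal has a production whose RHS symbols are all nullable.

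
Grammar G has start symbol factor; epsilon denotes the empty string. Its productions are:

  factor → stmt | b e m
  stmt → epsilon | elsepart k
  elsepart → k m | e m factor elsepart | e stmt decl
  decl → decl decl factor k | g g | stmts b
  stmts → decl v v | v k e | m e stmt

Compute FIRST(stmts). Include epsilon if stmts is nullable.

From stmts → decl v v: add FIRST(decl) = { g, m, v }.
stmts → v k e contributes {v}.
stmts → m e stmt contributes {m}.
Union: FIRST(stmts) = { g, m, v }.

{ g, m, v }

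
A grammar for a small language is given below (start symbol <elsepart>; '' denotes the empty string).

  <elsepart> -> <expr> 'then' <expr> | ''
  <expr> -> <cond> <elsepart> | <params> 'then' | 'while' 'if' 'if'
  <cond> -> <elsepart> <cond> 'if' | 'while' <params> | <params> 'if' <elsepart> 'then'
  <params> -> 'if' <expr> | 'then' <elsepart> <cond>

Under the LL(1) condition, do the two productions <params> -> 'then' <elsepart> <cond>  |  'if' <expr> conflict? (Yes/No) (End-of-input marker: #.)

No

FIRST('then' <elsepart> <cond>) = { 'then' } and FIRST('if' <expr>) = { 'if' }.
The FIRST sets are disjoint and neither alternative is nullable — no conflict.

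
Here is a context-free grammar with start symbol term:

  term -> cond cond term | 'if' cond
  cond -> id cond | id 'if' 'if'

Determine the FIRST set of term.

From term -> cond cond term: add FIRST(cond) = { id }.
term -> 'if' cond contributes {'if'}.
Union: FIRST(term) = { 'if', id }.

{ 'if', id }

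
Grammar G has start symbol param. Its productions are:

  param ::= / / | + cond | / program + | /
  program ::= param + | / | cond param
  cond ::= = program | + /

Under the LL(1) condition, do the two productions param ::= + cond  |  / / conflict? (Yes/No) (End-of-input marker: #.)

FIRST(+ cond) = { + } and FIRST(/ /) = { / }.
The FIRST sets are disjoint and neither alternative is nullable — no conflict.

No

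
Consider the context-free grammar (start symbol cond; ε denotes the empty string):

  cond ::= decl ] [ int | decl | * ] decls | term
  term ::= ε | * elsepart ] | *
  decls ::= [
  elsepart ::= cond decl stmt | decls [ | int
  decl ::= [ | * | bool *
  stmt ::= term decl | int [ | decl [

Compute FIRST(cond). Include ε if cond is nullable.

{ *, [, bool, ε }

From cond ::= decl ] [ int: add FIRST(decl) = { *, [, bool }.
From cond ::= decl: add FIRST(decl) = { *, [, bool }.
cond ::= * ] decls contributes {*}.
From cond ::= term: add FIRST(term) = { *, ε } (including ε since term is nullable).
Union: FIRST(cond) = { *, [, bool, ε }.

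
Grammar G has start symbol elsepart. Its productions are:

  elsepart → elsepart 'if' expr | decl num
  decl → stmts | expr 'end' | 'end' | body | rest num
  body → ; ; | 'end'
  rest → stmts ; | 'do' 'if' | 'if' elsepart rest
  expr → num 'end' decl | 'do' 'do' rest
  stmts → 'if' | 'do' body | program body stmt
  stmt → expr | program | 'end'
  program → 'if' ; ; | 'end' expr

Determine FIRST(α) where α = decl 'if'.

Add FIRST(decl) = { 'do', 'end', 'if', ;, num }; decl is not nullable, stop.

{ 'do', 'end', 'if', ;, num }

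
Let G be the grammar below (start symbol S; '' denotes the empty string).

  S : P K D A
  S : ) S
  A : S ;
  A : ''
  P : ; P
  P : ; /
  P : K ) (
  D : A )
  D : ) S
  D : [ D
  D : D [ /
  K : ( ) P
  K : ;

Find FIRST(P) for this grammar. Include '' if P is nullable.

P : ; P contributes {;}.
P : ; / contributes {;}.
From P : K ) (: add FIRST(K) = { (, ; }.
Union: FIRST(P) = { (, ; }.

{ (, ; }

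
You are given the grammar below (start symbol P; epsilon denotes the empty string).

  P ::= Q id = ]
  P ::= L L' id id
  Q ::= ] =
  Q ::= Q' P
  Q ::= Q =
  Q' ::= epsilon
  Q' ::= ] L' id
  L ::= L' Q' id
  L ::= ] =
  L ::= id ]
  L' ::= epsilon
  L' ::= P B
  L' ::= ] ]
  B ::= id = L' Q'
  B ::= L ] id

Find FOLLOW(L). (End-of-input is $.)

In P ::= L L' id id: add FIRST(L' id id) = { ], id }.
In B ::= L ] id: add FIRST(] id) = { ] }.
Union: FOLLOW(L) = { ], id }.

{ ], id }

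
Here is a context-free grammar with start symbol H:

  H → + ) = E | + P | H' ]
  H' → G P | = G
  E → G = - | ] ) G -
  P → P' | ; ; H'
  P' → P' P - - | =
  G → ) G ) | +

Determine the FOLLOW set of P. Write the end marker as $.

In H → + P: P is at the end, add FOLLOW(H) = { $ }.
In H' → G P: P is at the end, add FOLLOW(H') = { $, -, ] }.
In P' → P' P - -: add FIRST(- -) = { - }.
Union: FOLLOW(P) = { $, -, ] }.

{ $, -, ] }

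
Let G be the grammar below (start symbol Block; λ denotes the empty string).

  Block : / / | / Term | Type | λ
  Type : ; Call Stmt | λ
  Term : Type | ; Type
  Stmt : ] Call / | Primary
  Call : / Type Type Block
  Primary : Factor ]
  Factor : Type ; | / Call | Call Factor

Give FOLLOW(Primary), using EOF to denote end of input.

In Stmt : Primary: Primary is at the end, add FOLLOW(Stmt) = { EOF, /, ;, ] }.
Union: FOLLOW(Primary) = { EOF, /, ;, ] }.

{ EOF, /, ;, ] }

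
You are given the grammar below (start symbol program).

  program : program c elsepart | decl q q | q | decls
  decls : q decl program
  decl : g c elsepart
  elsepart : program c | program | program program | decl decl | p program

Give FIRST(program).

{ g, q }

From program : program c elsepart: add FIRST(program) = { g, q }.
From program : decl q q: add FIRST(decl) = { g }.
program : q contributes {q}.
From program : decls: add FIRST(decls) = { q }.
Union: FIRST(program) = { g, q }.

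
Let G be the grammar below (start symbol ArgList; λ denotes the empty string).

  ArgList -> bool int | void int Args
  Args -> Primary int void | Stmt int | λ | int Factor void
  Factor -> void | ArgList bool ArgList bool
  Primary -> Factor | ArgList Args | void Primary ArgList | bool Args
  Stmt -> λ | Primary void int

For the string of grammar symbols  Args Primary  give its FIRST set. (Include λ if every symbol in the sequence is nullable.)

Add FIRST(Args)\{λ} = { bool, int, void }; Args is nullable, continue.
Add FIRST(Primary) = { bool, void }; Primary is not nullable, stop.

{ bool, int, void }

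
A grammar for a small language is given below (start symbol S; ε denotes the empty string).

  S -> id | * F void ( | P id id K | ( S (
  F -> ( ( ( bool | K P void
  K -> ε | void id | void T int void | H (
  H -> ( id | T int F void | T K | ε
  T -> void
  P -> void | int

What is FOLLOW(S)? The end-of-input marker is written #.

{ #, ( }

S is the start symbol, so # ∈ FOLLOW(S).
In S -> ( S (: add FIRST(() = { ( }.
Union: FOLLOW(S) = { #, ( }.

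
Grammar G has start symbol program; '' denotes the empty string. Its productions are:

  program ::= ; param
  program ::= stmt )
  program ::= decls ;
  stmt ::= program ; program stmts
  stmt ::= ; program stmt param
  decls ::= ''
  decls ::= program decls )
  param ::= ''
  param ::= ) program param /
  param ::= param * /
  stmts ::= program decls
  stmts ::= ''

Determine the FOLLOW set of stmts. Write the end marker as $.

In stmt ::= program ; program stmts: stmts is at the end, add FOLLOW(stmt) = { ), * }.
Union: FOLLOW(stmts) = { ), * }.

{ ), * }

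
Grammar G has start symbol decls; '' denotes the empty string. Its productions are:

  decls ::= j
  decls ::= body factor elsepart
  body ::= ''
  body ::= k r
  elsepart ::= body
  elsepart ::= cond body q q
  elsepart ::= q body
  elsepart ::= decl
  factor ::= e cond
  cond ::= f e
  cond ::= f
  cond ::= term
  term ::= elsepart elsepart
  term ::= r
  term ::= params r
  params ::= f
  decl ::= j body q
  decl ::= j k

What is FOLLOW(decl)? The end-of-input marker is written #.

{ #, f, j, k, q, r }

In elsepart ::= decl: decl is at the end, add FOLLOW(elsepart) = { #, f, j, k, q, r }.
Union: FOLLOW(decl) = { #, f, j, k, q, r }.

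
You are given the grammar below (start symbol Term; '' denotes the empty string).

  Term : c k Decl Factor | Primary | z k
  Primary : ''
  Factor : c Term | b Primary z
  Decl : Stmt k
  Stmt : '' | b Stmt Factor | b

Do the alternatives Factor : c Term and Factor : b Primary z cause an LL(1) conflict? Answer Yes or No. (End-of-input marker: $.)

FIRST(c Term) = { c } and FIRST(b Primary z) = { b }.
The FIRST sets are disjoint and neither alternative is nullable — no conflict.

No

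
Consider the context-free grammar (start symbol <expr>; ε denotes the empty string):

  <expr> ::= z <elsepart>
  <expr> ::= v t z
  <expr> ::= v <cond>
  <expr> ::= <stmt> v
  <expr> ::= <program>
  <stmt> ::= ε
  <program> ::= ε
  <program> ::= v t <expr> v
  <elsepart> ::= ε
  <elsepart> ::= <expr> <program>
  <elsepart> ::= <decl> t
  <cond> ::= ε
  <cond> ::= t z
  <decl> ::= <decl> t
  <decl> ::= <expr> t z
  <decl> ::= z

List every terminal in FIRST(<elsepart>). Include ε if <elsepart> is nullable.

{ t, v, z, ε }

<elsepart> ::= ε contributes ε.
From <elsepart> ::= <expr> <program>: <expr>, <program> nullable, take FIRST(<expr>) ∪ FIRST(<program>) = { v, z }; also ε since the whole RHS is nullable.
From <elsepart> ::= <decl> t: add FIRST(<decl>) = { t, v, z }.
Union: FIRST(<elsepart>) = { t, v, z, ε }.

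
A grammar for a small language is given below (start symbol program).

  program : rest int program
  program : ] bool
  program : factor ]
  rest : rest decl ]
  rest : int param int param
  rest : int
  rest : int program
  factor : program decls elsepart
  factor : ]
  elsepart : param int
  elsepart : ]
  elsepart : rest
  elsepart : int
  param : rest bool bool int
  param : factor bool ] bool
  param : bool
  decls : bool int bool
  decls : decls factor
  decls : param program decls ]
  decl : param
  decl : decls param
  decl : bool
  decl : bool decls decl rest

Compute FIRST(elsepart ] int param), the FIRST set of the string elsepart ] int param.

Add FIRST(elsepart) = { ], bool, int }; elsepart is not nullable, stop.

{ ], bool, int }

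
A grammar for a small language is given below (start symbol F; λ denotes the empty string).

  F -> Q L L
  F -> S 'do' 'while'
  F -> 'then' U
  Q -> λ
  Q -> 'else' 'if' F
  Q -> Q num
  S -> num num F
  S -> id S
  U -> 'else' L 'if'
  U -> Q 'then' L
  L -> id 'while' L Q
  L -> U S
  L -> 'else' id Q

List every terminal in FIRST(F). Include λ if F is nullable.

{ 'else', 'then', id, num }

From F -> Q L L: Q nullable, take FIRST(Q) ∪ FIRST(L) = { 'else', 'then', id, num }.
From F -> S 'do' 'while': add FIRST(S) = { id, num }.
F -> 'then' U contributes {'then'}.
Union: FIRST(F) = { 'else', 'then', id, num }.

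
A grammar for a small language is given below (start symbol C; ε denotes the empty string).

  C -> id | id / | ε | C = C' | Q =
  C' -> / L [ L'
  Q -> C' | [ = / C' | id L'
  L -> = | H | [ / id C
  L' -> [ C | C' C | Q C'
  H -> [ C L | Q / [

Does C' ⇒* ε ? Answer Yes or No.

Nullable nonterminals: C.
No production of C' has an RHS whose symbols are all nullable, so C' is not nullable.

No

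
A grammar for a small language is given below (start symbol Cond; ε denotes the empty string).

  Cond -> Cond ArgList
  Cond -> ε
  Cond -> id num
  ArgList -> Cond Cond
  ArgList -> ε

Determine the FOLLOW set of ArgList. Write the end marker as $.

In Cond -> Cond ArgList: ArgList is at the end, add FOLLOW(Cond) = { $, id }.
Union: FOLLOW(ArgList) = { $, id }.

{ $, id }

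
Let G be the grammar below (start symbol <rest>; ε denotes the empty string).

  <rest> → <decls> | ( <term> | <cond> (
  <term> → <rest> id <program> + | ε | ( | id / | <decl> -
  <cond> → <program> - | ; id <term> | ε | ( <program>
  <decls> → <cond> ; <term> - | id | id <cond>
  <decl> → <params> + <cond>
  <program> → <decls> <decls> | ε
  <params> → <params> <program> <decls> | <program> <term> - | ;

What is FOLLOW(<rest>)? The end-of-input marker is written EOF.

<rest> is the start symbol, so EOF ∈ FOLLOW(<rest>).
In <term> → <rest> id <program> +: add FIRST(id <program> +) = { id }.
Union: FOLLOW(<rest>) = { EOF, id }.

{ EOF, id }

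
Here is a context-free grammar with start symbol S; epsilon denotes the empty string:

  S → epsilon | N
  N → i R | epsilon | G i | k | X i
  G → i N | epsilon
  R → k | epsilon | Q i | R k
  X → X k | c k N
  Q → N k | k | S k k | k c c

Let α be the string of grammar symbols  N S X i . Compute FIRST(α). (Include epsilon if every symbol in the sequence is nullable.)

{ c, i, k }

Add FIRST(N)\{epsilon} = { c, i, k }; N is nullable, continue.
Add FIRST(S)\{epsilon} = { c, i, k }; S is nullable, continue.
Add FIRST(X) = { c }; X is not nullable, stop.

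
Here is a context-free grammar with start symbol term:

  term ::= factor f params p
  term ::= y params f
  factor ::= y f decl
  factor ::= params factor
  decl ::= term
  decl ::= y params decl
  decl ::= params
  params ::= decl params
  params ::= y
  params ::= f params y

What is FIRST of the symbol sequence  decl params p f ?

Add FIRST(decl) = { f, y }; decl is not nullable, stop.

{ f, y }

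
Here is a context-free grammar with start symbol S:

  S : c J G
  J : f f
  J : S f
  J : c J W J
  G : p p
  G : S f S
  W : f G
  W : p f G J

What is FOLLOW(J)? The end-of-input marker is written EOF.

In S : c J G: add FIRST(G) = { c, p }.
In J : c J W J: add FIRST(W J) = { f, p }.
In J : c J W J: J is at the end, add FOLLOW(J) = { c, f, p }.
In W : p f G J: J is at the end, add FOLLOW(W) = { c, f }.
Union: FOLLOW(J) = { c, f, p }.

{ c, f, p }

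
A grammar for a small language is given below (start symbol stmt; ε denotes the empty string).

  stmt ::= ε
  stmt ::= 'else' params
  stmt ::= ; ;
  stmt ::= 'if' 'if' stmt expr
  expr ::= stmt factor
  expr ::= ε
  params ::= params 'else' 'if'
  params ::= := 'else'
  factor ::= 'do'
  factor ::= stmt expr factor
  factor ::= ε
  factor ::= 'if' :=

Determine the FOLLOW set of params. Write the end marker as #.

In stmt ::= 'else' params: params is at the end, add FOLLOW(stmt) = { #, 'do', 'else', 'if', ; }.
In params ::= params 'else' 'if': add FIRST('else' 'if') = { 'else' }.
Union: FOLLOW(params) = { #, 'do', 'else', 'if', ; }.

{ #, 'do', 'else', 'if', ; }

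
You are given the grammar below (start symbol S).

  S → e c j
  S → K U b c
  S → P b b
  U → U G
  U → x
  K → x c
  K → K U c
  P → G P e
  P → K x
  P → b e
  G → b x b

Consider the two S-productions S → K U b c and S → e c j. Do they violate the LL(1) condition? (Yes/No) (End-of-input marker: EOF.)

FIRST(K U b c) = { x } and FIRST(e c j) = { e }.
The FIRST sets are disjoint and neither alternative is nullable — no conflict.

No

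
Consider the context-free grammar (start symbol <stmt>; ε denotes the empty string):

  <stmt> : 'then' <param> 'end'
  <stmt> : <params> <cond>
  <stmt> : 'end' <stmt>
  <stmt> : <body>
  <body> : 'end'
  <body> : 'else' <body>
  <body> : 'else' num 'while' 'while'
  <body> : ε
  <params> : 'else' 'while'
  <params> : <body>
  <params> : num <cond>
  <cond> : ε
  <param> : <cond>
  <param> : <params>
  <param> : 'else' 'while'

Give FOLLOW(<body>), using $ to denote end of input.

In <stmt> : <body>: <body> is at the end, add FOLLOW(<stmt>) = { $ }.
In <body> : 'else' <body>: <body> is at the end, add FOLLOW(<body>) = { $, 'end' }.
In <params> : <body>: <body> is at the end, add FOLLOW(<params>) = { $, 'end' }.
Union: FOLLOW(<body>) = { $, 'end' }.

{ $, 'end' }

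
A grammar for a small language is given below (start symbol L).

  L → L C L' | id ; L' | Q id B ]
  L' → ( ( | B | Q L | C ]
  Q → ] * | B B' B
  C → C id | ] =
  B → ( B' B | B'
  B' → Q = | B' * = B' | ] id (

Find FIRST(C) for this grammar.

From C → C id: add FIRST(C) = { ] }.
C → ] = contributes {]}.
Union: FIRST(C) = { ] }.

{ ] }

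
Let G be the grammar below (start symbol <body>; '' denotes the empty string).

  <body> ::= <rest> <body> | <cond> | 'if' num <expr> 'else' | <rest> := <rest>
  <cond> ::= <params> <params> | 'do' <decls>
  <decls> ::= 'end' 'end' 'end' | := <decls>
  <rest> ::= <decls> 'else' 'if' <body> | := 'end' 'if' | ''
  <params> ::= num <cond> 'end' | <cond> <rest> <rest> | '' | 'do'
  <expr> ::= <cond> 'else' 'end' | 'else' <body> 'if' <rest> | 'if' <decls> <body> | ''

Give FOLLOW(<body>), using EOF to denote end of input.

<body> is the start symbol, so EOF ∈ FOLLOW(<body>).
In <body> ::= <rest> <body>: <body> is at the end, add FOLLOW(<body>) = { EOF, 'do', 'else', 'end', 'if', :=, num }.
In <rest> ::= <decls> 'else' 'if' <body>: <body> is at the end, add FOLLOW(<rest>) = { EOF, 'do', 'else', 'end', 'if', :=, num }.
In <expr> ::= 'else' <body> 'if' <rest>: add FIRST('if' <rest>) = { 'if' }.
In <expr> ::= 'if' <decls> <body>: <body> is at the end, add FOLLOW(<expr>) = { 'else' }.
Union: FOLLOW(<body>) = { EOF, 'do', 'else', 'end', 'if', :=, num }.

{ EOF, 'do', 'else', 'end', 'if', :=, num }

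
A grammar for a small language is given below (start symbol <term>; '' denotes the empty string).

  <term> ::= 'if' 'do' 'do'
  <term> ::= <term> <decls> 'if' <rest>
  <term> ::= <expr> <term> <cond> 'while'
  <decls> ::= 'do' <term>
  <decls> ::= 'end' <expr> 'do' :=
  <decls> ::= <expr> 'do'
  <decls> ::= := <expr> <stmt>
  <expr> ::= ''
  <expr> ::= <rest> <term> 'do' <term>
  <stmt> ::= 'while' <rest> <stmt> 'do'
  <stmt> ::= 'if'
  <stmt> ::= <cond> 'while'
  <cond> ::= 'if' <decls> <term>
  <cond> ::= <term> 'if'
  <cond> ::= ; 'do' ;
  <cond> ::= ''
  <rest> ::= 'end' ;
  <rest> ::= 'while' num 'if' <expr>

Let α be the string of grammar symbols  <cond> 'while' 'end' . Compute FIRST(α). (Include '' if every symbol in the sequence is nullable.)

{ 'end', 'if', 'while', ; }

Add FIRST(<cond>)\{''} = { 'end', 'if', 'while', ; }; <cond> is nullable, continue.
'while' is a terminal; add {'while'} and stop.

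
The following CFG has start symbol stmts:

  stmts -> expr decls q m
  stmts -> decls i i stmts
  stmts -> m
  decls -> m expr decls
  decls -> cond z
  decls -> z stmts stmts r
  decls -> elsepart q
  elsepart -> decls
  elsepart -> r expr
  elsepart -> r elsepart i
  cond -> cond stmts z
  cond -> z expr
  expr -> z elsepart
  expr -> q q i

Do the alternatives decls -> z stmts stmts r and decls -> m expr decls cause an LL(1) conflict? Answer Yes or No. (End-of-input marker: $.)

No

FIRST(z stmts stmts r) = { z } and FIRST(m expr decls) = { m }.
The FIRST sets are disjoint and neither alternative is nullable — no conflict.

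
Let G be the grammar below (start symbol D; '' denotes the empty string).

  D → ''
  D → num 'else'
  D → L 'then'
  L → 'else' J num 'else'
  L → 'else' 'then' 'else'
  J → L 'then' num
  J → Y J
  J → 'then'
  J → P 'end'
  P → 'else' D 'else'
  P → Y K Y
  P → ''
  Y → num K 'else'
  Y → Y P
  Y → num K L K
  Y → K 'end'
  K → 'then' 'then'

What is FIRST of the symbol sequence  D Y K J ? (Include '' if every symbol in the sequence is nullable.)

{ 'else', 'then', num }

Add FIRST(D)\{''} = { 'else', num }; D is nullable, continue.
Add FIRST(Y) = { 'then', num }; Y is not nullable, stop.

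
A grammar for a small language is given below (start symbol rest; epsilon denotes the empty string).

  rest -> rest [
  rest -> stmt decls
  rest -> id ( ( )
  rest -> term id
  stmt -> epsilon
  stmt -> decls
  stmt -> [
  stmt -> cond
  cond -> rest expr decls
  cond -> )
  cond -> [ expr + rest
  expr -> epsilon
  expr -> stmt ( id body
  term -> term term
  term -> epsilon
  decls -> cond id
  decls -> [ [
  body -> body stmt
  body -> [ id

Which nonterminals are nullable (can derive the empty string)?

{ expr, stmt, term }

Directly nullable (have an epsilon-production): stmt, expr, term.
No other nonterminal has a production whose RHS symbols are all nullable.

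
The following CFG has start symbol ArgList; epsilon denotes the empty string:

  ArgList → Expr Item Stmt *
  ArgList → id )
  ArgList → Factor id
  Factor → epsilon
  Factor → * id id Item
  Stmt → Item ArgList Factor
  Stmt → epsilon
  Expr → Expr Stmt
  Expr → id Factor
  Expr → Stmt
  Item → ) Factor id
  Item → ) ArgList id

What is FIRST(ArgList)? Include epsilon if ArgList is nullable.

{ ), *, id }

From ArgList → Expr Item Stmt *: Expr nullable, take FIRST(Expr) ∪ FIRST(Item) = { ), id }.
ArgList → id ) contributes {id}.
From ArgList → Factor id: Factor nullable, take FIRST(Factor) ∪ {id} = { *, id }.
Union: FIRST(ArgList) = { ), *, id }.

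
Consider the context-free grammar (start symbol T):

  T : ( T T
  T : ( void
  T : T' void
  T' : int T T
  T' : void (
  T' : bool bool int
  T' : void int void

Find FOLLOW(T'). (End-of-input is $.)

{ void }

In T : T' void: add FIRST(void) = { void }.
Union: FOLLOW(T') = { void }.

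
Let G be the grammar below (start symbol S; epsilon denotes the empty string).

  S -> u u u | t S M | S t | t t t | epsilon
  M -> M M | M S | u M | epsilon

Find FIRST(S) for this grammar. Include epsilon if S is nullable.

{ t, u, epsilon }

S -> u u u contributes {u}.
S -> t S M contributes {t}.
From S -> S t: S nullable, take FIRST(S) ∪ {t} = { t, u }.
S -> t t t contributes {t}.
S -> epsilon contributes epsilon.
Union: FIRST(S) = { t, u, epsilon }.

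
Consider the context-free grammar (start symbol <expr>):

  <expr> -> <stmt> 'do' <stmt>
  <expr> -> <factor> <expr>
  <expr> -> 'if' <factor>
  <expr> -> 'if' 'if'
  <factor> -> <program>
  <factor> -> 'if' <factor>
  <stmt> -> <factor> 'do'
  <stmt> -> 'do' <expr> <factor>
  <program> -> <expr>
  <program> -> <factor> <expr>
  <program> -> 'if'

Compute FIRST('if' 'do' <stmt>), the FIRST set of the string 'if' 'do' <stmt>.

'if' is a terminal; add {'if'} and stop.

{ 'if' }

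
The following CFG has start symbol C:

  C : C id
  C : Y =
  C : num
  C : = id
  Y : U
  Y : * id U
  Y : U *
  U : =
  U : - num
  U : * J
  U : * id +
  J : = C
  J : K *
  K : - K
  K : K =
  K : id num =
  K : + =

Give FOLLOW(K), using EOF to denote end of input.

In J : K *: add FIRST(*) = { * }.
In K : - K: K is at the end, add FOLLOW(K) = { *, = }.
In K : K =: add FIRST(=) = { = }.
Union: FOLLOW(K) = { *, = }.

{ *, = }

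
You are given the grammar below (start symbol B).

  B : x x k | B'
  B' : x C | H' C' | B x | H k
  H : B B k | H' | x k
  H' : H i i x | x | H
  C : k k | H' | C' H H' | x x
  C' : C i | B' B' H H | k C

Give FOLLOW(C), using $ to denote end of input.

In B' : x C: C is at the end, add FOLLOW(B') = { $, k, x }.
In C' : C i: add FIRST(i) = { i }.
In C' : k C: C is at the end, add FOLLOW(C') = { $, k, x }.
Union: FOLLOW(C) = { $, i, k, x }.

{ $, i, k, x }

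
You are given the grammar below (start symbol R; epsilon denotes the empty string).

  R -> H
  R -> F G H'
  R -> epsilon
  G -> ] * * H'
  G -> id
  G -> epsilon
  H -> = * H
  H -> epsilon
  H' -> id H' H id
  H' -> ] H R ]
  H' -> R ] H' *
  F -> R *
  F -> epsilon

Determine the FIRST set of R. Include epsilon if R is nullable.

From R -> H: add FIRST(H) = { =, epsilon } (including epsilon since H is nullable).
From R -> F G H': F, G nullable, take FIRST(F) ∪ FIRST(G) ∪ FIRST(H') = { *, =, ], id }.
R -> epsilon contributes epsilon.
Union: FIRST(R) = { *, =, ], id, epsilon }.

{ *, =, ], id, epsilon }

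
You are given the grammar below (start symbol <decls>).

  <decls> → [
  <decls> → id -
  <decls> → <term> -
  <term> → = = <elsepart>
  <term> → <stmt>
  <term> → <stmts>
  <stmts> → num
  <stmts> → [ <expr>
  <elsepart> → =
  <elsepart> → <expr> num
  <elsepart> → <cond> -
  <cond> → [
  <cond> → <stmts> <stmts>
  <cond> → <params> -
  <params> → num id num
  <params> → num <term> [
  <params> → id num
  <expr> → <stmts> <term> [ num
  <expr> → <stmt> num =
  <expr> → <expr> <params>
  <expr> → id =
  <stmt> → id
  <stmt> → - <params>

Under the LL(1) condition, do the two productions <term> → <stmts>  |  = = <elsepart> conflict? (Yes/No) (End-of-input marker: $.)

FIRST(<stmts>) = { [, num } and FIRST(= = <elsepart>) = { = }.
The FIRST sets are disjoint and neither alternative is nullable — no conflict.

No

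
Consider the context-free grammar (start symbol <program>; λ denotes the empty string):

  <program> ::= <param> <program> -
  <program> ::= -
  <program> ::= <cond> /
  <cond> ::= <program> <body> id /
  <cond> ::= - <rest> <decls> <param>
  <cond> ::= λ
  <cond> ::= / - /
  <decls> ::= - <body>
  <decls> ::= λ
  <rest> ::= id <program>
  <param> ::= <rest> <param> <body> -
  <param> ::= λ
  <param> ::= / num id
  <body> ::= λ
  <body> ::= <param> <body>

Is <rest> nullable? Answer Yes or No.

No

Nullable nonterminals: <body>, <cond>, <decls>, <param>.
No production of <rest> has an RHS whose symbols are all nullable, so <rest> is not nullable.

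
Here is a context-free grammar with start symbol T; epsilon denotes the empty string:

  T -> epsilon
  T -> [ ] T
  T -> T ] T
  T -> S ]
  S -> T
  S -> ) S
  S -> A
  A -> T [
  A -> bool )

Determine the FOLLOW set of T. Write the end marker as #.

{ #, [, ] }

T is the start symbol, so # ∈ FOLLOW(T).
In T -> [ ] T: T is at the end, add FOLLOW(T) = { #, [, ] }.
In T -> T ] T: add FIRST(] T) = { ] }.
In T -> T ] T: T is at the end, add FOLLOW(T) = { #, [, ] }.
In S -> T: T is at the end, add FOLLOW(S) = { ] }.
In A -> T [: add FIRST([) = { [ }.
Union: FOLLOW(T) = { #, [, ] }.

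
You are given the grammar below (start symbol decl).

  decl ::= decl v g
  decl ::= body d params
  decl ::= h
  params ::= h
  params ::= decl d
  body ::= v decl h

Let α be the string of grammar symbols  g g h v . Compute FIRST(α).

g is a terminal; add {g} and stop.

{ g }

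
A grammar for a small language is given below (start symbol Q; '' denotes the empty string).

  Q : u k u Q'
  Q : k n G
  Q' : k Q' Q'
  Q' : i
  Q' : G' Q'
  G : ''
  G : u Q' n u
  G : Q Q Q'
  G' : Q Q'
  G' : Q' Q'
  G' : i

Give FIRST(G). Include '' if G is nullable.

{ k, u, '' }

G : '' contributes ''.
G : u Q' n u contributes {u}.
From G : Q Q Q': add FIRST(Q) = { k, u }.
Union: FIRST(G) = { k, u, '' }.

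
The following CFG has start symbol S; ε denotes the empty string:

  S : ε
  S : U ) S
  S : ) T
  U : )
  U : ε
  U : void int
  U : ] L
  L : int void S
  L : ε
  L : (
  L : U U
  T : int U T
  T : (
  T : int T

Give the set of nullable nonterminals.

{ L, S, U }

Directly nullable (have an ε-production): S, U, L.
No other nonterminal has a production whose RHS symbols are all nullable.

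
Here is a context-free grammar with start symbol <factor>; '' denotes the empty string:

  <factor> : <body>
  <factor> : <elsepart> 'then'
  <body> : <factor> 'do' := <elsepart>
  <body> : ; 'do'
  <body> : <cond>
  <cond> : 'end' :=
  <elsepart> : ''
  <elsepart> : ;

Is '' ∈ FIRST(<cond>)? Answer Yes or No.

No

Nullable nonterminals: <elsepart>.
No production of <cond> has an RHS whose symbols are all nullable, so <cond> is not nullable.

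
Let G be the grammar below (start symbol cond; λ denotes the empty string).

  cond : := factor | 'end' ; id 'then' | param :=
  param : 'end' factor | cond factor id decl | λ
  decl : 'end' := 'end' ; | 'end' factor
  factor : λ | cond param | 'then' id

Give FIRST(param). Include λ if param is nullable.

param : 'end' factor contributes {'end'}.
From param : cond factor id decl: add FIRST(cond) = { 'end', := }.
param : λ contributes λ.
Union: FIRST(param) = { 'end', :=, λ }.

{ 'end', :=, λ }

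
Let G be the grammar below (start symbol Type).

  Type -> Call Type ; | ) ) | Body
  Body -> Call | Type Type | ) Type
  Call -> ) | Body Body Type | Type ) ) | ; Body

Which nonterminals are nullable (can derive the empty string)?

{ } (none)

No nonterminal has an empty production or an RHS whose symbols are all nullable.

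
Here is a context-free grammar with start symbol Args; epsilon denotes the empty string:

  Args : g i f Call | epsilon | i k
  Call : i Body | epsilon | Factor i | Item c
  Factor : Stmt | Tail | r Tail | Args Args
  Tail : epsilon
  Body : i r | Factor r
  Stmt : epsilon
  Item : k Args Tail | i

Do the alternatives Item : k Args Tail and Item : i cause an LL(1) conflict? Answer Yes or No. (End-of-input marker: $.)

No

FIRST(k Args Tail) = { k } and FIRST(i) = { i }.
The FIRST sets are disjoint and neither alternative is nullable — no conflict.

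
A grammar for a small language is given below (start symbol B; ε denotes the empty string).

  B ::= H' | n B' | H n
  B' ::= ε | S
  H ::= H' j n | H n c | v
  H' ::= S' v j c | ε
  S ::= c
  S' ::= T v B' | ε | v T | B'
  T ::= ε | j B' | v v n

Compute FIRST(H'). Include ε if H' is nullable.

From H' ::= S' v j c: S' nullable, take FIRST(S') ∪ {v} = { c, j, v }.
H' ::= ε contributes ε.
Union: FIRST(H') = { c, j, v, ε }.

{ c, j, v, ε }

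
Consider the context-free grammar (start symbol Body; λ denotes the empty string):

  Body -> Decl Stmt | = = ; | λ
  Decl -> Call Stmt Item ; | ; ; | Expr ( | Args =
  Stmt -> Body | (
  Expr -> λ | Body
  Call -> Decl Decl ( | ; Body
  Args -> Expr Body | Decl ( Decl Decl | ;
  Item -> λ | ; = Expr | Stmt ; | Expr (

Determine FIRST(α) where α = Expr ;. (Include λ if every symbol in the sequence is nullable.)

Add FIRST(Expr)\{λ} = { (, ;, = }; Expr is nullable, continue.
; is a terminal; add {;} and stop.

{ (, ;, = }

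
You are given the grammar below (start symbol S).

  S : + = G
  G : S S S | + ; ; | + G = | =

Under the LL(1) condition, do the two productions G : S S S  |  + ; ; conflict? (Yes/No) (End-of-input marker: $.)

Yes

FIRST(S S S) = { + } and FIRST(+ ; ;) = { + }.
Both contain +, so the two alternatives are not disjoint — LL(1) conflict.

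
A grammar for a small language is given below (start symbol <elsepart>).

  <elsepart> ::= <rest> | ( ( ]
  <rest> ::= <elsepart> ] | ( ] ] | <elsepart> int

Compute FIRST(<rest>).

From <rest> ::= <elsepart> ]: add FIRST(<elsepart>) = { ( }.
<rest> ::= ( ] ] contributes {(}.
From <rest> ::= <elsepart> int: add FIRST(<elsepart>) = { ( }.
Union: FIRST(<rest>) = { ( }.

{ ( }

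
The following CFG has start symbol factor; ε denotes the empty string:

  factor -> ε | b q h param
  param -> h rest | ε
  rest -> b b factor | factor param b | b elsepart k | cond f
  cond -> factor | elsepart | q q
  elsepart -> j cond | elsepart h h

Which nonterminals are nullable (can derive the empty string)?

Directly nullable (have an ε-production): factor, param.
cond -> factor with every symbol nullable, so cond is nullable.
No other nonterminal has a production whose RHS symbols are all nullable.

{ cond, factor, param }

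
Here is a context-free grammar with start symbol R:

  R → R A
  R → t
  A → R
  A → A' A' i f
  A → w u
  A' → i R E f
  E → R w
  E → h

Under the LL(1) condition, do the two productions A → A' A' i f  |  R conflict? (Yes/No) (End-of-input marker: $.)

No

FIRST(A' A' i f) = { i } and FIRST(R) = { t }.
The FIRST sets are disjoint and neither alternative is nullable — no conflict.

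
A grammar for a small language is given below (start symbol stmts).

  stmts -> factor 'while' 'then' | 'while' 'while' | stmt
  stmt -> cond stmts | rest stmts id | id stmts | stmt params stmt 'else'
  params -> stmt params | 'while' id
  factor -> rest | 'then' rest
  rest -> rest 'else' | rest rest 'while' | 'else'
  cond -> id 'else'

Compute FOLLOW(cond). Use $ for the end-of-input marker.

{ 'else', 'then', 'while', id }

In stmt -> cond stmts: add FIRST(stmts) = { 'else', 'then', 'while', id }.
Union: FOLLOW(cond) = { 'else', 'then', 'while', id }.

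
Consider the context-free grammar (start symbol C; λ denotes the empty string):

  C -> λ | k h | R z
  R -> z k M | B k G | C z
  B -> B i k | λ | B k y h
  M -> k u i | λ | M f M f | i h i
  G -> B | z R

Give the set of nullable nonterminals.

{ B, C, G, M }

Directly nullable (have an λ-production): C, B, M.
G -> B with every symbol nullable, so G is nullable.
No other nonterminal has a production whose RHS symbols are all nullable.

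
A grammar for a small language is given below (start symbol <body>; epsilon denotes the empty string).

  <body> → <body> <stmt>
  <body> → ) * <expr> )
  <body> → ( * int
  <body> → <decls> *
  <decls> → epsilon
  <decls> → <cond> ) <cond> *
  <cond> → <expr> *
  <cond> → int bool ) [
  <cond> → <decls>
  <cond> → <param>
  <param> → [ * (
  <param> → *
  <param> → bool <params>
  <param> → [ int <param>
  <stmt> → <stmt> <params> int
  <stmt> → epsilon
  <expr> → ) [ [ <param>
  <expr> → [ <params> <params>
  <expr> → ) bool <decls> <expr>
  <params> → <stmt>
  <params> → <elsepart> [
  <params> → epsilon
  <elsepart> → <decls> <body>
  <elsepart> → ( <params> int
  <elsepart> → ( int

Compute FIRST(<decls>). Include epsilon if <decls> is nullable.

{ ), *, [, bool, int, epsilon }

<decls> → epsilon contributes epsilon.
From <decls> → <cond> ) <cond> *: <cond> nullable, take FIRST(<cond>) ∪ {)} = { ), *, [, bool, int }.
Union: FIRST(<decls>) = { ), *, [, bool, int, epsilon }.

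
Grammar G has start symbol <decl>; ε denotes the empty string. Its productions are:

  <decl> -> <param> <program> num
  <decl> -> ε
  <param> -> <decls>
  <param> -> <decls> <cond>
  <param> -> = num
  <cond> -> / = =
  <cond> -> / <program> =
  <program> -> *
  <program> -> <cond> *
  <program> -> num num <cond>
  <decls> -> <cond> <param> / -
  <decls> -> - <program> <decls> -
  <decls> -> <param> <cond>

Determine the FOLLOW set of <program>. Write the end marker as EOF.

In <decl> -> <param> <program> num: add FIRST(num) = { num }.
In <cond> -> / <program> =: add FIRST(=) = { = }.
In <decls> -> - <program> <decls> -: add FIRST(<decls> -) = { -, /, = }.
Union: FOLLOW(<program>) = { -, /, =, num }.

{ -, /, =, num }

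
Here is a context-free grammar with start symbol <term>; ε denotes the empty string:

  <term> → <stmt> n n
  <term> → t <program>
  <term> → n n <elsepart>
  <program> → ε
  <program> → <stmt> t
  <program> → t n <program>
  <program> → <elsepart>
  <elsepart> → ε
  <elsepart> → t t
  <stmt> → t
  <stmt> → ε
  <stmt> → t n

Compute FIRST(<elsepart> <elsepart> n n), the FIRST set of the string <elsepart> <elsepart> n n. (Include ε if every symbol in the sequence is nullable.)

{ n, t }

Add FIRST(<elsepart>)\{ε} = { t }; <elsepart> is nullable, continue.
Add FIRST(<elsepart>)\{ε} = { t }; <elsepart> is nullable, continue.
n is a terminal; add {n} and stop.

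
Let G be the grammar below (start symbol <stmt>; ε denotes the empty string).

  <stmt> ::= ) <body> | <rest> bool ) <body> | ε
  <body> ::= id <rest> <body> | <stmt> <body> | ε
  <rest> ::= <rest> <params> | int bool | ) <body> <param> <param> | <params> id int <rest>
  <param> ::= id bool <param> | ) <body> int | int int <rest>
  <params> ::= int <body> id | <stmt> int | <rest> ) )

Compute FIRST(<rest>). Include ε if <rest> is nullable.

{ ), int }

From <rest> ::= <rest> <params>: add FIRST(<rest>) = { ), int }.
<rest> ::= int bool contributes {int}.
<rest> ::= ) <body> <param> <param> contributes {)}.
From <rest> ::= <params> id int <rest>: add FIRST(<params>) = { ), int }.
Union: FIRST(<rest>) = { ), int }.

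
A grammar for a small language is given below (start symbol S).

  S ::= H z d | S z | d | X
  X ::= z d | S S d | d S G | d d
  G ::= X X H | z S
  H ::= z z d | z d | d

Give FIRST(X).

{ d, z }

X ::= z d contributes {z}.
From X ::= S S d: add FIRST(S) = { d, z }.
X ::= d S G contributes {d}.
X ::= d d contributes {d}.
Union: FIRST(X) = { d, z }.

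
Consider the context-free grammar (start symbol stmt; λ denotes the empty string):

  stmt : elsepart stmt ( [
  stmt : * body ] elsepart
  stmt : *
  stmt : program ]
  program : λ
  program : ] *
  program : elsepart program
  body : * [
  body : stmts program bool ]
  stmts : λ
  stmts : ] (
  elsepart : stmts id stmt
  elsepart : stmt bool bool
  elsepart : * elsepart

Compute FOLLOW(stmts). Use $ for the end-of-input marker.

{ *, ], bool, id }

In body : stmts program bool ]: add FIRST(program bool ]) = { *, ], bool, id }.
In elsepart : stmts id stmt: add FIRST(id stmt) = { id }.
Union: FOLLOW(stmts) = { *, ], bool, id }.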